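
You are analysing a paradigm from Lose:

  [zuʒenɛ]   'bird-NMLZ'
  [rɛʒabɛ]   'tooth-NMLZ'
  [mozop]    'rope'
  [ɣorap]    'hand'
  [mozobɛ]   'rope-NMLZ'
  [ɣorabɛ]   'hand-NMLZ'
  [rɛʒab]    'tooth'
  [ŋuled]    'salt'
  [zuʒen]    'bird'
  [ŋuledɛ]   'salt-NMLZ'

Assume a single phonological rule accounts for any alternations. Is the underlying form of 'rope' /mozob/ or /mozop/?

'rope' shows [b] ~ [p] at the end of the stem ([mozobɛ] vs [mozop]).
But 'tooth' keeps [b] in both environments ([rɛʒabɛ], [rɛʒab]), so there is no rule changing /b/ to [p] in isolation.
Therefore /p/ is basic and [b] is derived by intervocalic voicing (voiceless stops become voiced between vowels).

/mozop/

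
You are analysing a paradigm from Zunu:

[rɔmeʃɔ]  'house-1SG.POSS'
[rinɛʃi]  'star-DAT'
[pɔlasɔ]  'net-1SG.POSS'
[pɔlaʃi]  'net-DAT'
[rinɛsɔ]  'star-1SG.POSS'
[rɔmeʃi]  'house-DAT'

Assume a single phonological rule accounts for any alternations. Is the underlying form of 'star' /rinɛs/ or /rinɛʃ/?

/rinɛs/

The root 'star' surfaces as [rinɛsɔ] and [rinɛʃi], with a stem-final [s] ~ [ʃ] alternation.
Compare 'house', with invariant [ʃ] in [rɔmeʃɔ] and [rɔmeʃi]: an analysis with underlying /ʃ/ and a rule producing [s] before the 1SG.POSS suffix would wrongly predict alternation here too.
So /s/ is underlying, and a rule of palatalization before a front vowel — /s/ becomes palato-alveolar [ʃ] before a front vowel — gives [ʃ].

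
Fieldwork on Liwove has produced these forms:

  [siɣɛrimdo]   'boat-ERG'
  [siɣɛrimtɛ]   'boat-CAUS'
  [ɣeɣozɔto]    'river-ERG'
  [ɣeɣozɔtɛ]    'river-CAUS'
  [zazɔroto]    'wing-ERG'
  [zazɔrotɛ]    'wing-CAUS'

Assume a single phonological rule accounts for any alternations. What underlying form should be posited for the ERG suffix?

/-do/

The ERG suffix surfaces as [-do] and [-to], depending on the final segment of the stem.
By contrast the CAUS suffix keeps its initial [t] throughout — that segment must be underlying.
The ERG suffix is therefore /-do/ underlyingly, with post-vocalic devoicing: voiced stops become voiceless after a vowel.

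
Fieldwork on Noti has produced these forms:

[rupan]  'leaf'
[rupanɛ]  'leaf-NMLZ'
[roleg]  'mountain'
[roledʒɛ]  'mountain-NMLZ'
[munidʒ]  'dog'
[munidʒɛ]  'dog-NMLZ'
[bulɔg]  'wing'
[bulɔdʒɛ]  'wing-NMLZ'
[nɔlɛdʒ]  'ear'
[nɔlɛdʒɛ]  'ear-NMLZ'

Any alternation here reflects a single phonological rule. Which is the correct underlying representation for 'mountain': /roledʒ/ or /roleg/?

In [roleg] and [roledʒɛ] the final segment of 'mountain' alternates: [g] ~ [dʒ].
If /dʒ/ were underlying and a rule turned it into [g] in isolation, 'dog' would also alternate; but it has [dʒ] in both [munidʒ] and [munidʒɛ].
So /g/ is underlying, and a rule of palatalization before a front vowel — /g/ becomes palato-alveolar [dʒ] before a front vowel — gives [dʒ].

/roleg/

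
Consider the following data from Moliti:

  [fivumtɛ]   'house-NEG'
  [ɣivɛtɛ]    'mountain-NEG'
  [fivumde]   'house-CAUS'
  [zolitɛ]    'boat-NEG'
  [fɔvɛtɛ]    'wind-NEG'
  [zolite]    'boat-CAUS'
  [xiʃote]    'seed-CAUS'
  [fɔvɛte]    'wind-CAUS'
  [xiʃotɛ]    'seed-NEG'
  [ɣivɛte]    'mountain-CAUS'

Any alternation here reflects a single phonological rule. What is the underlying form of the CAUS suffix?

The CAUS suffix surfaces as [-de] and [-te], depending on the final segment of the stem.
By contrast the NEG suffix keeps its initial [t] throughout — that segment must be underlying.
So the underlying form is /-de/, and voiced stops become voiceless after a vowel.

/-de/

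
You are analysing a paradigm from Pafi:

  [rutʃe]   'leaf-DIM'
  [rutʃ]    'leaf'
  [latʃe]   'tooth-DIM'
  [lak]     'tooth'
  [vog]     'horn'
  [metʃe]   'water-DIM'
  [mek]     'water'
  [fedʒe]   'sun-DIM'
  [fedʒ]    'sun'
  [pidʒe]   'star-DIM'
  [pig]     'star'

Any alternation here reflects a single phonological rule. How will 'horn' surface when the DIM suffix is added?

[vodʒe]

In [pidʒe] and [pig] the final segment of 'star' alternates: [dʒ] ~ [g].
If /dʒ/ were underlying and a rule turned it into [g] in isolation, 'sun' would also alternate; but it has [dʒ] in both [fedʒe] and [fedʒ].
The underlying segment must be /g/; /k/ and /g/ become palato-alveolar [tʃ] and [dʒ] before a front vowel, yielding [dʒ] there.
From [vog] the stem 'horn' is /vog/; before a front vowel this yields [vodʒe].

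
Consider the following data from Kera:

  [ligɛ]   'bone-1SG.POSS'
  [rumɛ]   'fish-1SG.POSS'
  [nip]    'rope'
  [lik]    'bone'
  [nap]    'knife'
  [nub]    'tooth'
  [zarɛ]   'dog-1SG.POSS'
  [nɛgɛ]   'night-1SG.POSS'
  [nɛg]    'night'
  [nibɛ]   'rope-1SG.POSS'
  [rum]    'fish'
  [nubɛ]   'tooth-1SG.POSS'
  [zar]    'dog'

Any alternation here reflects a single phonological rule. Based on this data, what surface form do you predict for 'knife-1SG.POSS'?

[nabɛ]

In [nip] and [nibɛ] the final segment of 'rope' alternates: [p] ~ [b].
The stem 'tooth' ([nub], [nubɛ]) shows [b] unchanged in both environments, so [b] cannot be basic with [p] derived in isolation.
Therefore /p/ is basic and [b] is derived by intervocalic voicing (voiceless stops become voiced between vowels).
The one attested form of 'knife', [nap], shows underlying /nap/. Applying the same rule between vowels gives [nabɛ].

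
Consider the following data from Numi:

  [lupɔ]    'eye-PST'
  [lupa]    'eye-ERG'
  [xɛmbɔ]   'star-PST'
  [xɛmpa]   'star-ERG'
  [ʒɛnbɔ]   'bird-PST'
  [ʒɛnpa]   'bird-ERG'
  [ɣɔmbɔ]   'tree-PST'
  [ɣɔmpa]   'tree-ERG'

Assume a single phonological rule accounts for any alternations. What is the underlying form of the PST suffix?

/-bɔ/

The PST morpheme has two allomorphs, [-bɔ] and [-pɔ].
The ERG suffix, which begins with [p], is invariant after every stem; so [p] is not altered by any rule here.
So the underlying form is /-bɔ/, and voiced stops become voiceless after a vowel.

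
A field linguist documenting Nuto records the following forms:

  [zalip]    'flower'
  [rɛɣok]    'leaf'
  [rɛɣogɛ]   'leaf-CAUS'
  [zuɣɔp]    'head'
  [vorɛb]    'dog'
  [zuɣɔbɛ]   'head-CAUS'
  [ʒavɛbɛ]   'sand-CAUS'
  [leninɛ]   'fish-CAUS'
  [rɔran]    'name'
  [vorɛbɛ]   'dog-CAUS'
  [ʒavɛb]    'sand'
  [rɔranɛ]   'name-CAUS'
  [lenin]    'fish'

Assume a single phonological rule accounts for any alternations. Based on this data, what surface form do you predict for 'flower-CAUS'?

The root 'head' surfaces as [zuɣɔbɛ] and [zuɣɔp], with a stem-final [b] ~ [p] alternation.
But 'sand' keeps [b] in both environments ([ʒavɛbɛ], [ʒavɛb]), so there is no rule changing /b/ to [p] in isolation.
Therefore /p/ is basic and [b] is derived by intervocalic voicing (voiceless stops become voiced between vowels).
The one attested form of 'flower', [zalip], shows underlying /zalip/. Applying the same rule between vowels gives [zalibɛ].

[zalibɛ]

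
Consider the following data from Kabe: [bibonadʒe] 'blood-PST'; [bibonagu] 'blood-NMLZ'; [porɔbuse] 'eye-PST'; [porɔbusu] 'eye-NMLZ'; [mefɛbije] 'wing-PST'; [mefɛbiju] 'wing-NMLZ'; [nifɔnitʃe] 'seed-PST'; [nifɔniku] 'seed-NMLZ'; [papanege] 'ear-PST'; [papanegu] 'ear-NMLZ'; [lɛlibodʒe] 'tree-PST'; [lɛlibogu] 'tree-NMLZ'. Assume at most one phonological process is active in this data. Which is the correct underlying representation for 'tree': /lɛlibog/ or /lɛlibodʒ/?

The stem for 'tree' ends in [dʒ] in [lɛlibodʒe] but [g] in [lɛlibogu].
If /g/ were underlying and a rule turned it into [dʒ] before the PST suffix, 'ear' would also alternate; but it has [g] in both [papanege] and [papanegu].
The underlying segment must be /dʒ/; palato-alveolar /tʃ/ and /dʒ/ become [k] and [g] when no front vowel follows, yielding [g] there.

/lɛlibodʒ/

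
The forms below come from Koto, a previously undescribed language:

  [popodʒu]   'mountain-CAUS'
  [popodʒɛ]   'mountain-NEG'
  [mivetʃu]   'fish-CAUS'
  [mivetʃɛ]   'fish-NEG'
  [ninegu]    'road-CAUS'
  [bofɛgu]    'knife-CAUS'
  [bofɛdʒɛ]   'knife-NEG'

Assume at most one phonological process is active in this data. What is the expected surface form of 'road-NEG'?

In [bofɛgu] and [bofɛdʒɛ] the final segment of 'knife' alternates: [g] ~ [dʒ].
But 'mountain' keeps [dʒ] in both environments ([popodʒu], [popodʒɛ]), so there is no rule changing /dʒ/ to [g] before the CAUS suffix.
The alternation reflects palatalization before a front vowel: /g/ becomes palato-alveolar [dʒ] before a front vowel. /g/ is underlying.
The one attested form of 'road', [ninegu], shows underlying /nineg/. Applying the same rule before a front vowel gives [ninedʒɛ].

[ninedʒɛ]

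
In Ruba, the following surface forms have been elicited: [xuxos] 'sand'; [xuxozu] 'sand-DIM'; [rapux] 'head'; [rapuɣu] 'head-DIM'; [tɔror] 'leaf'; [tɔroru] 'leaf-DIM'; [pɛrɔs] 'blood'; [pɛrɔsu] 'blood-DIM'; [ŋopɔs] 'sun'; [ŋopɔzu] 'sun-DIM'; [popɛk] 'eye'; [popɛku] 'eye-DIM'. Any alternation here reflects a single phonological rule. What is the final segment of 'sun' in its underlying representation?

/z/

The root 'sun' surfaces as [ŋopɔs] and [ŋopɔzu], with a stem-final [s] ~ [z] alternation.
But 'blood' keeps [s] in both environments ([pɛrɔs], [pɛrɔsu]), so there is no rule changing /s/ to [z] before the DIM suffix.
So /z/ is underlying, and a rule of word-final obstruent devoicing — voiced obstruents become voiceless word-finally — gives [s].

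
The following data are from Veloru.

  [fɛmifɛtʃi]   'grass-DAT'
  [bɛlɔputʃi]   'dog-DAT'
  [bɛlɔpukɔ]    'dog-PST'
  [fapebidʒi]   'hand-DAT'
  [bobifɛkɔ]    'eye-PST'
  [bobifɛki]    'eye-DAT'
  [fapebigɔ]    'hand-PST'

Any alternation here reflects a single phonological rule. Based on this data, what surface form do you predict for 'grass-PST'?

[fɛmifɛkɔ]

In [bɛlɔpukɔ] and [bɛlɔputʃi] the final segment of 'dog' alternates: [k] ~ [tʃ].
Compare 'eye', with invariant [k] in [bobifɛkɔ] and [bobifɛki]: an analysis with underlying /k/ and a rule producing [tʃ] before the DAT suffix would wrongly predict alternation here too.
The alternation reflects depalatalization: palato-alveolar /tʃ/ and /dʒ/ become [k] and [g] when no front vowel follows. /tʃ/ is underlying.
From [fɛmifɛtʃi] the stem 'grass' is /fɛmifɛtʃ/; when no front vowel follows this yields [fɛmifɛkɔ].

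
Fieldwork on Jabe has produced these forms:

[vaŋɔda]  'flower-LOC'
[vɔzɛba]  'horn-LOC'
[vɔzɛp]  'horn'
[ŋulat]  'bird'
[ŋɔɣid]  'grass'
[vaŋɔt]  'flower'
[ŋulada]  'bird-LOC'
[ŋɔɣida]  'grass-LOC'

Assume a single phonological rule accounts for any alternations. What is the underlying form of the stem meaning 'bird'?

/ŋulat/

The root 'bird' surfaces as [ŋulada] and [ŋulat], with a stem-final [d] ~ [t] alternation.
The stem 'grass' ([ŋɔɣida], [ŋɔɣid]) shows [d] unchanged in both environments, so [d] cannot be basic with [t] derived in isolation.
Therefore /t/ is basic and [d] is derived by intervocalic voicing (voiceless stops become voiced between vowels).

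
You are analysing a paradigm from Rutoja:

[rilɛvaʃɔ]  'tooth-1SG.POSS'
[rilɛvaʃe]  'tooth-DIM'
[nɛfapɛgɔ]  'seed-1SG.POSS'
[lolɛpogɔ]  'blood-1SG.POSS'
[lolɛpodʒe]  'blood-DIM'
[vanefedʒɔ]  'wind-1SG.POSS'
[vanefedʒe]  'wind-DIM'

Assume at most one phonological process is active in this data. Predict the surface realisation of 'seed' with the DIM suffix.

[nɛfapɛdʒe]

'blood' shows [g] ~ [dʒ] at the end of the stem ([lolɛpogɔ] vs [lolɛpodʒe]).
But 'wind' keeps [dʒ] in both environments ([vanefedʒɔ], [vanefedʒe]), so there is no rule changing /dʒ/ to [g] before the 1SG.POSS suffix.
The alternation reflects palatalization before a front vowel: /g/ becomes palato-alveolar [dʒ] before a front vowel. /g/ is underlying.
The one attested form of 'seed', [nɛfapɛgɔ], shows underlying /nɛfapɛg/. Applying the same rule before a front vowel gives [nɛfapɛdʒe].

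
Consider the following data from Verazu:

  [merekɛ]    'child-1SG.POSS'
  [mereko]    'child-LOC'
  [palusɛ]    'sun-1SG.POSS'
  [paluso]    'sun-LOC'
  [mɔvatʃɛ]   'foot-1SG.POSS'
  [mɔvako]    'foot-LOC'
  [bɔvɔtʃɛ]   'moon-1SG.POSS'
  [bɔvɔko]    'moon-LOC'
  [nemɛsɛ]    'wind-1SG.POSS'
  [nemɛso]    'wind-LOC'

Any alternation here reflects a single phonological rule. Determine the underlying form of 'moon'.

/bɔvɔtʃ/

The root 'moon' surfaces as [bɔvɔtʃɛ] and [bɔvɔko], with a stem-final [tʃ] ~ [k] alternation.
The stem 'child' ([merekɛ], [mereko]) shows [k] unchanged in both environments, so [k] cannot be basic with [tʃ] derived before the 1SG.POSS suffix.
Therefore /tʃ/ is basic and [k] is derived by depalatalization (palato-alveolar /tʃ/ becomes [k] when no front vowel follows).
The underlying form of 'moon' is therefore /bɔvɔtʃ/.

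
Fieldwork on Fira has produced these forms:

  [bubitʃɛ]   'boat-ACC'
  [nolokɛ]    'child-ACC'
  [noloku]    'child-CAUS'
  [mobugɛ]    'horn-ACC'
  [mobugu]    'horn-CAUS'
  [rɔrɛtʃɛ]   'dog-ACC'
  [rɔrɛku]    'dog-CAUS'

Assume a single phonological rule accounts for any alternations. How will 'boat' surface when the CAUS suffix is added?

The stem for 'dog' ends in [tʃ] in [rɔrɛtʃɛ] but [k] in [rɔrɛku].
The stem 'child' ([nolokɛ], [noloku]) shows [k] unchanged in both environments, so [k] cannot be basic with [tʃ] derived before the ACC suffix.
The underlying segment must be /tʃ/; palato-alveolar /tʃ/ becomes [k] when no front vowel follows, yielding [k] there.
From [bubitʃɛ] the stem 'boat' is /bubitʃ/; when no front vowel follows this yields [bubiku].

[bubiku]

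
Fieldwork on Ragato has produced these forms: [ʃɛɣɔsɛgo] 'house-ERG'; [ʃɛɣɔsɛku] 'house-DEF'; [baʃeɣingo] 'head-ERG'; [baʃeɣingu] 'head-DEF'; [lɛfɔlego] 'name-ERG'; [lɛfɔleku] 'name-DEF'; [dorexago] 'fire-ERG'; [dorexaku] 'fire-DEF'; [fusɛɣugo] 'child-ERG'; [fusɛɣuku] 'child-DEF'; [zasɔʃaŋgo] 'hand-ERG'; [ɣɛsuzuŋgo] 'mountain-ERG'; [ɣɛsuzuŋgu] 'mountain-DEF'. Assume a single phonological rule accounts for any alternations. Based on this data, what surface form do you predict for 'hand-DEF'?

The DEF suffix surfaces as [-gu] and [-ku], depending on the final segment of the stem.
By contrast the ERG suffix keeps its initial [g] throughout — that segment must be underlying.
The DEF suffix is therefore /-ku/ underlyingly, with post-nasal voicing: voiceless stops become voiced after a nasal.
After 'hand', which ends in a nasal, the suffix surfaces as [-gu], giving [zasɔʃaŋgu].

[zasɔʃaŋgu]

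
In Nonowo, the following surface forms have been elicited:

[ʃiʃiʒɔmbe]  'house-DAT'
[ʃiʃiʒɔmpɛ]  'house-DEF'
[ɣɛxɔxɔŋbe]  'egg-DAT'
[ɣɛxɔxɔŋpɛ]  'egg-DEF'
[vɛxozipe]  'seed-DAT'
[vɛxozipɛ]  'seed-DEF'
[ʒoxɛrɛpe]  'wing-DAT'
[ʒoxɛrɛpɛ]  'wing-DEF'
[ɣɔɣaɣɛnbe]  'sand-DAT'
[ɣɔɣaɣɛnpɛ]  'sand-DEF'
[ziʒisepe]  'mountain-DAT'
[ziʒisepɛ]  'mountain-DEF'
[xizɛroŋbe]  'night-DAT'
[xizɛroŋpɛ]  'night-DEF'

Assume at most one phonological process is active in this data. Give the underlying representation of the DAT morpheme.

/-be/

The DAT suffix surfaces as [-be] and [-pe], depending on the final segment of the stem.
By contrast the DEF suffix keeps its initial [p] throughout — that segment must be underlying.
The DAT suffix is therefore /-be/ underlyingly, with post-vocalic devoicing: voiced stops become voiceless after a vowel.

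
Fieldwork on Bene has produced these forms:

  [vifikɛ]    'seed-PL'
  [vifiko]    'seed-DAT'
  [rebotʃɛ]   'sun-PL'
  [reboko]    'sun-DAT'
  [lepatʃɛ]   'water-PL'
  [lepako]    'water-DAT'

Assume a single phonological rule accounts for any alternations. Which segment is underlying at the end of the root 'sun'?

/tʃ/

In [rebotʃɛ] and [reboko] the final segment of 'sun' alternates: [tʃ] ~ [k].
Compare 'seed', with invariant [k] in [vifikɛ] and [vifiko]: an analysis with underlying /k/ and a rule producing [tʃ] before the PL suffix would wrongly predict alternation here too.
The underlying segment must be /tʃ/; palato-alveolar /tʃ/ becomes [k] when no front vowel follows, yielding [k] there.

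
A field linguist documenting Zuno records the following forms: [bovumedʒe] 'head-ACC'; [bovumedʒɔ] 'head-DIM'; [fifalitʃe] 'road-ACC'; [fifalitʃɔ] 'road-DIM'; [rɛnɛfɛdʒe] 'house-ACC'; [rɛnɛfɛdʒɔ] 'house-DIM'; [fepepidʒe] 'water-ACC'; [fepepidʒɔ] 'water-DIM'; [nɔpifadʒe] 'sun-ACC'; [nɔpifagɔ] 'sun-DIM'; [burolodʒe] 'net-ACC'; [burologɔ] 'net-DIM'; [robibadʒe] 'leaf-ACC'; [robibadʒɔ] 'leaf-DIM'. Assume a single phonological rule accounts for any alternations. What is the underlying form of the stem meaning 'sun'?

In [nɔpifadʒe] and [nɔpifagɔ] the final segment of 'sun' alternates: [dʒ] ~ [g].
If /dʒ/ were underlying and a rule turned it into [g] before the DIM suffix, 'water' would also alternate; but it has [dʒ] in both [fepepidʒe] and [fepepidʒɔ].
The alternation reflects palatalization before a front vowel: /g/ becomes palato-alveolar [dʒ] before a front vowel. /g/ is underlying.

/nɔpifag/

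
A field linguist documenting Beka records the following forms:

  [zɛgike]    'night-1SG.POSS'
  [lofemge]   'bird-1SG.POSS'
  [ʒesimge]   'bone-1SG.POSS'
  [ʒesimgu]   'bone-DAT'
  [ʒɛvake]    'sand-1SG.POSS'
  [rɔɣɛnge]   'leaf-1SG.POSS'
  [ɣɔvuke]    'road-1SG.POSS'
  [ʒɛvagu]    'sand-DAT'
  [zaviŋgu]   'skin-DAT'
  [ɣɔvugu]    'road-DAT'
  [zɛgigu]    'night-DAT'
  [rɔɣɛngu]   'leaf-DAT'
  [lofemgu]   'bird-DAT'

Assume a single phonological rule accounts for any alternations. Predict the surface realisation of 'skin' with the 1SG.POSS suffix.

The 1SG.POSS morpheme has two allomorphs, [-ge] and [-ke].
By contrast the DAT suffix keeps its initial [g] throughout — that segment must be underlying.
So the underlying form is /-ke/, and voiceless stops become voiced after a nasal.
After 'skin', which ends in a nasal, the suffix surfaces as [-ge], giving [zaviŋge].

[zaviŋge]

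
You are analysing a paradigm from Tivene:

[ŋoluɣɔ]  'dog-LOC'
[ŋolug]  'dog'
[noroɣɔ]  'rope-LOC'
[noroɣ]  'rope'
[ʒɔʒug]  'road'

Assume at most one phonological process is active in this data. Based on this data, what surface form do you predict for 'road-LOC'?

'dog' shows [ɣ] ~ [g] at the end of the stem ([ŋoluɣɔ] vs [ŋolug]).
If /ɣ/ were underlying and a rule turned it into [g] in isolation, 'rope' would also alternate; but it has [ɣ] in both [noroɣɔ] and [noroɣ].
The alternation reflects intervocalic spirantization: voiced stops become fricatives between vowels. /g/ is underlying.
From [ʒɔʒug] the stem 'road' is /ʒɔʒug/; between vowels this yields [ʒɔʒuɣɔ].

[ʒɔʒuɣɔ]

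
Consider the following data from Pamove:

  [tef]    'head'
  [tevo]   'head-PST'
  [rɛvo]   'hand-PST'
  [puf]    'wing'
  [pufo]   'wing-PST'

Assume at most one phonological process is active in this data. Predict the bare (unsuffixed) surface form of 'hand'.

The stem for 'head' ends in [f] in [tef] but [v] in [tevo].
The stem 'wing' ([puf], [pufo]) shows [f] unchanged in both environments, so [f] cannot be basic with [v] derived before the PST suffix.
So /v/ is underlying, and a rule of word-final obstruent devoicing — voiced obstruents become voiceless word-finally — gives [f].
From [rɛvo] the stem 'hand' is /rɛv/; word-finally this yields [rɛf].

[rɛf]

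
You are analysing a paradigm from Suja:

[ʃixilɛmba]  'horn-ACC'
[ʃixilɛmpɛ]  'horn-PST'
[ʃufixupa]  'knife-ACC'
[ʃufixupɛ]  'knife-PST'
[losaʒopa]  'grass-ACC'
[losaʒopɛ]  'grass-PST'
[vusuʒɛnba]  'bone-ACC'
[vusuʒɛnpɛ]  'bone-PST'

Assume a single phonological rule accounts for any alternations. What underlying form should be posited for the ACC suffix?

/-ba/

The ACC suffix surfaces as [-ba] and [-pa], depending on the final segment of the stem.
The PST suffix, which begins with [p], is invariant after every stem; so [p] is not altered by any rule here.
So the underlying form is /-ba/, and voiced stops become voiceless after a vowel.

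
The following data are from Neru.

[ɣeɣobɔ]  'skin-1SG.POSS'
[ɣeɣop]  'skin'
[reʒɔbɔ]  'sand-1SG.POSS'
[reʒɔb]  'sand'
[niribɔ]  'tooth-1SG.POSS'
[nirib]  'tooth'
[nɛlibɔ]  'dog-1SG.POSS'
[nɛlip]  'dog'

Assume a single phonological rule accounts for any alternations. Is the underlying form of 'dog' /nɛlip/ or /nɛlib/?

'dog' shows [b] ~ [p] at the end of the stem ([nɛlibɔ] vs [nɛlip]).
But 'tooth' keeps [b] in both environments ([niribɔ], [nirib]), so there is no rule changing /b/ to [p] in isolation.
So /p/ is underlying, and a rule of intervocalic voicing — voiceless stops become voiced between vowels — gives [b].

/nɛlip/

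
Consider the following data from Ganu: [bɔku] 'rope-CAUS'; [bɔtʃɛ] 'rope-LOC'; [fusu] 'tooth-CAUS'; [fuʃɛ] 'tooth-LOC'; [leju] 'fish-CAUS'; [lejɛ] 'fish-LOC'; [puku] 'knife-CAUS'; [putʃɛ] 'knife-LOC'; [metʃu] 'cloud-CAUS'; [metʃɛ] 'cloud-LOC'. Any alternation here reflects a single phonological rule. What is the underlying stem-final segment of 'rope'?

/k/

'rope' shows [k] ~ [tʃ] at the end of the stem ([bɔku] vs [bɔtʃɛ]).
Compare 'cloud', with invariant [tʃ] in [metʃu] and [metʃɛ]: an analysis with underlying /tʃ/ and a rule producing [k] before the CAUS suffix would wrongly predict alternation here too.
Therefore /k/ is basic and [tʃ] is derived by palatalization before a front vowel (/k/ and /s/ become palato-alveolar [tʃ] and [ʃ] before a front vowel).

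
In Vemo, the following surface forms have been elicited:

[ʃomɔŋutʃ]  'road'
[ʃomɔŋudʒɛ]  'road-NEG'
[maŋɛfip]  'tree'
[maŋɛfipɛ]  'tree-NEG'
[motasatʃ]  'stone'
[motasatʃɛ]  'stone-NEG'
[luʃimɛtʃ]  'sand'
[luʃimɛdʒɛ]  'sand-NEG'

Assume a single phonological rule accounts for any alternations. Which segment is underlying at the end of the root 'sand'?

The root 'sand' surfaces as [luʃimɛtʃ] and [luʃimɛdʒɛ], with a stem-final [tʃ] ~ [dʒ] alternation.
The stem 'stone' ([motasatʃ], [motasatʃɛ]) shows [tʃ] unchanged in both environments, so [tʃ] cannot be basic with [dʒ] derived before the NEG suffix.
So /dʒ/ is underlying, and a rule of word-final obstruent devoicing — voiced obstruents become voiceless word-finally — gives [tʃ].

/dʒ/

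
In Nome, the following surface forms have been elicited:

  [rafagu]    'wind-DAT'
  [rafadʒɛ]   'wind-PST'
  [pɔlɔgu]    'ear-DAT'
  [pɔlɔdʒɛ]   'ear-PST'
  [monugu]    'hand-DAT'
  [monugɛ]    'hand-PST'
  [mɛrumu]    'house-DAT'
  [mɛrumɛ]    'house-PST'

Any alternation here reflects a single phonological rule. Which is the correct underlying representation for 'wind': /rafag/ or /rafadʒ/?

/rafadʒ/

The stem for 'wind' ends in [g] in [rafagu] but [dʒ] in [rafadʒɛ].
If /g/ were underlying and a rule turned it into [dʒ] before the PST suffix, 'hand' would also alternate; but it has [g] in both [monugu] and [monugɛ].
The alternation reflects depalatalization: palato-alveolar /dʒ/ becomes [g] when no front vowel follows. /dʒ/ is underlying.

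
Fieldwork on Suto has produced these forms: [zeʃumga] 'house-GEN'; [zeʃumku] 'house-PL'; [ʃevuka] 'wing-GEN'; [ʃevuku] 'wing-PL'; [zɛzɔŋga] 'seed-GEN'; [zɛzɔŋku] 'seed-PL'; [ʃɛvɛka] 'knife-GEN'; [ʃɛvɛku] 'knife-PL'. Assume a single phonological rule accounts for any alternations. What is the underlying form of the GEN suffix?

The GEN suffix surfaces as [-ga] and [-ka], depending on the final segment of the stem.
By contrast the PL suffix keeps its initial [k] throughout — that segment must be underlying.
The GEN suffix is therefore /-ga/ underlyingly, with post-vocalic devoicing: voiced stops become voiceless after a vowel.

/-ga/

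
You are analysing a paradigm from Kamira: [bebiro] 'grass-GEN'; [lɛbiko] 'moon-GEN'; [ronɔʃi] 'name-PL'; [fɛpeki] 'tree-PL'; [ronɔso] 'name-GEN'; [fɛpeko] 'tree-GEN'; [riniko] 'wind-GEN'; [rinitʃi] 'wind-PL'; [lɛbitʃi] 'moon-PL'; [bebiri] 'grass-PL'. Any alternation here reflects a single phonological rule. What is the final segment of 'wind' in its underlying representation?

/tʃ/

In [rinitʃi] and [riniko] the final segment of 'wind' alternates: [tʃ] ~ [k].
If /k/ were underlying and a rule turned it into [tʃ] before the PL suffix, 'tree' would also alternate; but it has [k] in both [fɛpeki] and [fɛpeko].
Therefore /tʃ/ is basic and [k] is derived by depalatalization (palato-alveolar /tʃ/ and /ʃ/ become [k] and [s] when no front vowel follows).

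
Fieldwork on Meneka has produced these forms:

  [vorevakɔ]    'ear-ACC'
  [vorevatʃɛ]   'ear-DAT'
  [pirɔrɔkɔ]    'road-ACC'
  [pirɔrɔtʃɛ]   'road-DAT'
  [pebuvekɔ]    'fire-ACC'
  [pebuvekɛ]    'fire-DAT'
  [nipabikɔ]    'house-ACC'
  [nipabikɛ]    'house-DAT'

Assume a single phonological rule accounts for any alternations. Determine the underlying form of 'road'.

The stem for 'road' ends in [k] in [pirɔrɔkɔ] but [tʃ] in [pirɔrɔtʃɛ].
But 'house' keeps [k] in both environments ([nipabikɔ], [nipabikɛ]), so there is no rule changing /k/ to [tʃ] before the DAT suffix.
So /tʃ/ is underlying, and a rule of depalatalization — palato-alveolar /tʃ/ becomes [k] when no front vowel follows — gives [k].

/pirɔrɔtʃ/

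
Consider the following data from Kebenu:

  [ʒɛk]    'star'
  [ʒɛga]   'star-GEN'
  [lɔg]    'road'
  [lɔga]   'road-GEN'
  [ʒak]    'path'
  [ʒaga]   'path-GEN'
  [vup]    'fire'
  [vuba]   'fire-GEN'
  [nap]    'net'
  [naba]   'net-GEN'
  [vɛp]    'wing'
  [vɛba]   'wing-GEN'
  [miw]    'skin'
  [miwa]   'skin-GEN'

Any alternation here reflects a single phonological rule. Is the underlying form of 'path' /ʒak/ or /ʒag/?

'path' shows [k] ~ [g] at the end of the stem ([ʒak] vs [ʒaga]).
But 'road' keeps [g] in both environments ([lɔg], [lɔga]), so there is no rule changing /g/ to [k] in isolation.
Therefore /k/ is basic and [g] is derived by intervocalic voicing (voiceless stops become voiced between vowels).

/ʒak/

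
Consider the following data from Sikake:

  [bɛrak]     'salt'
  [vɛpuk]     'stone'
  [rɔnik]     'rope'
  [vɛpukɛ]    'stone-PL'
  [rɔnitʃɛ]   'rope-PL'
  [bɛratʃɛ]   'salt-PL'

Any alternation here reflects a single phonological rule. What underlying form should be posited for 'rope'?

The stem for 'rope' ends in [tʃ] in [rɔnitʃɛ] but [k] in [rɔnik].
The stem 'stone' ([vɛpukɛ], [vɛpuk]) shows [k] unchanged in both environments, so [k] cannot be basic with [tʃ] derived before the PL suffix.
So /tʃ/ is underlying, and a rule of depalatalization — palato-alveolar /tʃ/ becomes [k] when no front vowel follows — gives [k].

/rɔnitʃ/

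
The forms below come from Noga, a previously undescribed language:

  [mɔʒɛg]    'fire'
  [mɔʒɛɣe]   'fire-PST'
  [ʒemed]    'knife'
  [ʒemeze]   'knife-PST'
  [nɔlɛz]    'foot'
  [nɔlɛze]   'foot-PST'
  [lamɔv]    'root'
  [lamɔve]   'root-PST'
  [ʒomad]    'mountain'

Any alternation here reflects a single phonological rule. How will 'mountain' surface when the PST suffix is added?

[ʒomaze]

In [ʒemed] and [ʒemeze] the final segment of 'knife' alternates: [d] ~ [z].
If /z/ were underlying and a rule turned it into [d] in isolation, 'foot' would also alternate; but it has [z] in both [nɔlɛz] and [nɔlɛze].
The underlying segment must be /d/; voiced stops become fricatives between vowels, yielding [z] there.
The one attested form of 'mountain', [ʒomad], shows underlying /ʒomad/. Applying the same rule between vowels gives [ʒomaze].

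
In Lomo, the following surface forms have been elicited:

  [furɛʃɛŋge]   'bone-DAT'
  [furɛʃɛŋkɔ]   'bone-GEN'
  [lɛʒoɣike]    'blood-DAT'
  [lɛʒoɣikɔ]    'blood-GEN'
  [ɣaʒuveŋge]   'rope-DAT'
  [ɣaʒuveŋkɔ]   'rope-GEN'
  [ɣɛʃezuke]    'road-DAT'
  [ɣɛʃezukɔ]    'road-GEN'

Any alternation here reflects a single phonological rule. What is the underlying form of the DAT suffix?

The DAT suffix surfaces as [-ge] and [-ke], depending on the final segment of the stem.
The GEN suffix, which begins with [k], is invariant after every stem; so [k] is not altered by any rule here.
So the underlying form is /-ge/, and voiced stops become voiceless after a vowel.

/-ge/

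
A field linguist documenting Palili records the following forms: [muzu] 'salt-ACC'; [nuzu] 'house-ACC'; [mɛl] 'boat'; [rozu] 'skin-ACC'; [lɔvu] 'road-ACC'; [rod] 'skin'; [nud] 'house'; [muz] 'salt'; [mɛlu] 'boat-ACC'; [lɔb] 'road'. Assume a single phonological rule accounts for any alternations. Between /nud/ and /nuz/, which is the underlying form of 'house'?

/nud/

The root 'house' surfaces as [nud] and [nuzu], with a stem-final [d] ~ [z] alternation.
If /z/ were underlying and a rule turned it into [d] in isolation, 'salt' would also alternate; but it has [z] in both [muz] and [muzu].
Therefore /d/ is basic and [z] is derived by intervocalic spirantization (voiced stops become fricatives between vowels).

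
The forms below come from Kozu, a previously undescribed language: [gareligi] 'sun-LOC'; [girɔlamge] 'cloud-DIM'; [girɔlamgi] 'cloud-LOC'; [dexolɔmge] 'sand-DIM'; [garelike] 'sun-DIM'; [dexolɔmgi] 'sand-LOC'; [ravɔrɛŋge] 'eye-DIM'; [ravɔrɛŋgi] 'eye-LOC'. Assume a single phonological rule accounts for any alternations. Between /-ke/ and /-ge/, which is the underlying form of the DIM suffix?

/-ke/

The DIM suffix surfaces as [-ge] and [-ke], depending on the final segment of the stem.
The LOC suffix, which begins with [g], is invariant after every stem; so [g] is not altered by any rule here.
The DIM suffix is therefore /-ke/ underlyingly, with post-nasal voicing: voiceless stops become voiced after a nasal.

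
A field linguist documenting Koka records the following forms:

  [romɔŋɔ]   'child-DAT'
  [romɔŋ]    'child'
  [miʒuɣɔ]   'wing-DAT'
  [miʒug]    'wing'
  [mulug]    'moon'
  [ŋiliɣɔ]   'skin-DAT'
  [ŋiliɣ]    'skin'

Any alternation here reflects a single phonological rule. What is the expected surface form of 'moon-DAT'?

[muluɣɔ]

The root 'wing' surfaces as [miʒuɣɔ] and [miʒug], with a stem-final [ɣ] ~ [g] alternation.
If /ɣ/ were underlying and a rule turned it into [g] in isolation, 'skin' would also alternate; but it has [ɣ] in both [ŋiliɣɔ] and [ŋiliɣ].
The underlying segment must be /g/; voiced stops become fricatives between vowels, yielding [ɣ] there.
The one attested form of 'moon', [mulug], shows underlying /mulug/. Applying the same rule between vowels gives [muluɣɔ].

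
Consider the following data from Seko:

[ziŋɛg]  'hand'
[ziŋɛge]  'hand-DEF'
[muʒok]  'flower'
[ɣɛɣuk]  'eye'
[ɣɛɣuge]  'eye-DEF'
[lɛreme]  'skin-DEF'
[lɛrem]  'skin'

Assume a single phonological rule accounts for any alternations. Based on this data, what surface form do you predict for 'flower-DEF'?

The root 'eye' surfaces as [ɣɛɣuge] and [ɣɛɣuk], with a stem-final [g] ~ [k] alternation.
Compare 'hand', with invariant [g] in [ziŋɛge] and [ziŋɛg]: an analysis with underlying /g/ and a rule producing [k] in isolation would wrongly predict alternation here too.
The alternation reflects intervocalic voicing: voiceless stops become voiced between vowels. /k/ is underlying.
From [muʒok] the stem 'flower' is /muʒok/; between vowels this yields [muʒoge].

[muʒoge]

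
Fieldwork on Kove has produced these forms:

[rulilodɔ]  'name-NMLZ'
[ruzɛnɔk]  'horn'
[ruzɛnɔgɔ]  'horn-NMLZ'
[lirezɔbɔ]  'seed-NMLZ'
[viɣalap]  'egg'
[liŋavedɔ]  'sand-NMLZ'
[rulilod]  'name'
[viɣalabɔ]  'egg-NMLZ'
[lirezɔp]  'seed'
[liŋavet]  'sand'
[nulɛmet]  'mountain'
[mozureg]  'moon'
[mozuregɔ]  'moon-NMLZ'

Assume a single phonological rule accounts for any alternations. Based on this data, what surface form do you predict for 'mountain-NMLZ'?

[nulɛmedɔ]

'sand' shows [d] ~ [t] at the end of the stem ([liŋavedɔ] vs [liŋavet]).
But 'name' keeps [d] in both environments ([rulilodɔ], [rulilod]), so there is no rule changing /d/ to [t] in isolation.
Therefore /t/ is basic and [d] is derived by intervocalic voicing (voiceless stops become voiced between vowels).
From [nulɛmet] the stem 'mountain' is /nulɛmet/; between vowels this yields [nulɛmedɔ].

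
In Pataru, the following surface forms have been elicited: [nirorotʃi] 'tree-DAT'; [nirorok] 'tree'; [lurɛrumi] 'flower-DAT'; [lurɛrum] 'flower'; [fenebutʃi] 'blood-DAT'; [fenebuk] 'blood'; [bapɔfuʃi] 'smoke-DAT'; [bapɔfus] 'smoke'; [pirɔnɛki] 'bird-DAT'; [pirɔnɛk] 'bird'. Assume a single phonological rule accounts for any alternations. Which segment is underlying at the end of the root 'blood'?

/tʃ/

The stem for 'blood' ends in [tʃ] in [fenebutʃi] but [k] in [fenebuk].
If /k/ were underlying and a rule turned it into [tʃ] before the DAT suffix, 'bird' would also alternate; but it has [k] in both [pirɔnɛki] and [pirɔnɛk].
The underlying segment must be /tʃ/; palato-alveolar /tʃ/ and /ʃ/ become [k] and [s] when no front vowel follows, yielding [k] there.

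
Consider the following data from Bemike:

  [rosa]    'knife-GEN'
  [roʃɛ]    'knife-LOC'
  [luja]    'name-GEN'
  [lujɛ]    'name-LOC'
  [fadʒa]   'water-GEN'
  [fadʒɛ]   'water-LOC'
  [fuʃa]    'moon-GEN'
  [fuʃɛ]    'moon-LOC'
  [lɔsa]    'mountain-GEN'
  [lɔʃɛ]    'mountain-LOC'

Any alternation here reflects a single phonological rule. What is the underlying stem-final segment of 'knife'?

/s/

'knife' shows [s] ~ [ʃ] at the end of the stem ([rosa] vs [roʃɛ]).
The stem 'moon' ([fuʃa], [fuʃɛ]) shows [ʃ] unchanged in both environments, so [ʃ] cannot be basic with [s] derived before the GEN suffix.
So /s/ is underlying, and a rule of palatalization before a front vowel — /s/ becomes palato-alveolar [ʃ] before a front vowel — gives [ʃ].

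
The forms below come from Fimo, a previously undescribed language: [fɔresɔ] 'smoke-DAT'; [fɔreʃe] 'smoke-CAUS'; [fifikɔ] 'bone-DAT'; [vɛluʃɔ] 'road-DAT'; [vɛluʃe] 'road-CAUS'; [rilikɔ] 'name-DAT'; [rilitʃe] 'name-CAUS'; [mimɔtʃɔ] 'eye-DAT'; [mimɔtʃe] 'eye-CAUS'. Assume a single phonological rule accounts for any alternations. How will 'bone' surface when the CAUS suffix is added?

'name' shows [k] ~ [tʃ] at the end of the stem ([rilikɔ] vs [rilitʃe]).
But 'eye' keeps [tʃ] in both environments ([mimɔtʃɔ], [mimɔtʃe]), so there is no rule changing /tʃ/ to [k] before the DAT suffix.
The alternation reflects palatalization before a front vowel: /k/ and /s/ become palato-alveolar [tʃ] and [ʃ] before a front vowel. /k/ is underlying.
From [fifikɔ] the stem 'bone' is /fifik/; before a front vowel this yields [fifitʃe].

[fifitʃe]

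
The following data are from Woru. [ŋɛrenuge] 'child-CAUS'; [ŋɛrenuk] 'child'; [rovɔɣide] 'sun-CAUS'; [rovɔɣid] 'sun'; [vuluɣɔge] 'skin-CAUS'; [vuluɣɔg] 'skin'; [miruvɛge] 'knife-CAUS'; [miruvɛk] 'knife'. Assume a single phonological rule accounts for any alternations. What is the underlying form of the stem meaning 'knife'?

The stem for 'knife' ends in [g] in [miruvɛge] but [k] in [miruvɛk].
But 'skin' keeps [g] in both environments ([vuluɣɔge], [vuluɣɔg]), so there is no rule changing /g/ to [k] in isolation.
The alternation reflects intervocalic voicing: voiceless stops become voiced between vowels. /k/ is underlying.

/miruvɛk/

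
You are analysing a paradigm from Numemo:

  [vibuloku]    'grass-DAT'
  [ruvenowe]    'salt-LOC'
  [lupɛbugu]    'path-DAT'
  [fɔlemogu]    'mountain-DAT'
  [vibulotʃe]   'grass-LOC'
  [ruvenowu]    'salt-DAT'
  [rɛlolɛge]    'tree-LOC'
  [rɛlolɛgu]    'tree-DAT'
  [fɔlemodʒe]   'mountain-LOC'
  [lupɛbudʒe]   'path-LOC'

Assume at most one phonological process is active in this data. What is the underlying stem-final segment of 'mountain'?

The stem for 'mountain' ends in [g] in [fɔlemogu] but [dʒ] in [fɔlemodʒe].
Compare 'tree', with invariant [g] in [rɛlolɛgu] and [rɛlolɛge]: an analysis with underlying /g/ and a rule producing [dʒ] before the LOC suffix would wrongly predict alternation here too.
So /dʒ/ is underlying, and a rule of depalatalization — palato-alveolar /tʃ/ and /dʒ/ become [k] and [g] when no front vowel follows — gives [g].

/dʒ/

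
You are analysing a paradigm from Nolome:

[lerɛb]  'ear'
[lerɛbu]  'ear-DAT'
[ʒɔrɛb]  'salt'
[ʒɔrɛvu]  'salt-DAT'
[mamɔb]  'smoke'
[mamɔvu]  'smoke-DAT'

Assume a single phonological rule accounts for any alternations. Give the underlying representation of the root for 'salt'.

The root 'salt' surfaces as [ʒɔrɛb] and [ʒɔrɛvu], with a stem-final [b] ~ [v] alternation.
But 'ear' keeps [b] in both environments ([lerɛb], [lerɛbu]), so there is no rule changing /b/ to [v] before the DAT suffix.
Therefore /v/ is basic and [b] is derived by word-final hardening (voiced fricatives become stops word-finally).
Hence 'salt' is /ʒɔrɛv/ underlyingly.

/ʒɔrɛv/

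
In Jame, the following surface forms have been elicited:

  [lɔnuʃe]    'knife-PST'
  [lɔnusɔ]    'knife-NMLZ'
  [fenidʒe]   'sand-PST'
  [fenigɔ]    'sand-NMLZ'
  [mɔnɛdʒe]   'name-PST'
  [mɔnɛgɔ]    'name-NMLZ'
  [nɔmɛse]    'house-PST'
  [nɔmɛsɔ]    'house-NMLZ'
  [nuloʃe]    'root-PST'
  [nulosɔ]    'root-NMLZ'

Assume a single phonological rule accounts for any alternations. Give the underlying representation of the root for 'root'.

/nuloʃ/

In [nuloʃe] and [nulosɔ] the final segment of 'root' alternates: [ʃ] ~ [s].
But 'house' keeps [s] in both environments ([nɔmɛse], [nɔmɛsɔ]), so there is no rule changing /s/ to [ʃ] before the PST suffix.
The underlying segment must be /ʃ/; palato-alveolar /dʒ/ and /ʃ/ become [g] and [s] when no front vowel follows, yielding [s] there.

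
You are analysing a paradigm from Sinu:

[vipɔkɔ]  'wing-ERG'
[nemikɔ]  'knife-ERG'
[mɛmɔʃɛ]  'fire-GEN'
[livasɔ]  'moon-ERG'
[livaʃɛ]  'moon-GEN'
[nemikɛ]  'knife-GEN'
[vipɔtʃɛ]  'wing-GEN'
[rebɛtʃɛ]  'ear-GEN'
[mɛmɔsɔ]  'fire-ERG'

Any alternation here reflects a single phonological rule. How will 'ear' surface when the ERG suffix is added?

[rebɛkɔ]

In [vipɔkɔ] and [vipɔtʃɛ] the final segment of 'wing' alternates: [k] ~ [tʃ].
But 'knife' keeps [k] in both environments ([nemikɔ], [nemikɛ]), so there is no rule changing /k/ to [tʃ] before the GEN suffix.
Therefore /tʃ/ is basic and [k] is derived by depalatalization (palato-alveolar /tʃ/ and /ʃ/ become [k] and [s] when no front vowel follows).
The one attested form of 'ear', [rebɛtʃɛ], shows underlying /rebɛtʃ/. Applying the same rule when no front vowel follows gives [rebɛkɔ].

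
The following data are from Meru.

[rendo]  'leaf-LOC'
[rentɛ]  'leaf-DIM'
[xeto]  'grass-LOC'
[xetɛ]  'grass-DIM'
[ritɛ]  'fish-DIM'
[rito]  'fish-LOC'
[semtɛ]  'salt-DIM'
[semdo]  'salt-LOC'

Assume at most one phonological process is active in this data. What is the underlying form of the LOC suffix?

The LOC morpheme has two allomorphs, [-do] and [-to].
By contrast the DIM suffix keeps its initial [t] throughout — that segment must be underlying.
The LOC suffix is therefore /-do/ underlyingly, with post-vocalic devoicing: voiced stops become voiceless after a vowel.

/-do/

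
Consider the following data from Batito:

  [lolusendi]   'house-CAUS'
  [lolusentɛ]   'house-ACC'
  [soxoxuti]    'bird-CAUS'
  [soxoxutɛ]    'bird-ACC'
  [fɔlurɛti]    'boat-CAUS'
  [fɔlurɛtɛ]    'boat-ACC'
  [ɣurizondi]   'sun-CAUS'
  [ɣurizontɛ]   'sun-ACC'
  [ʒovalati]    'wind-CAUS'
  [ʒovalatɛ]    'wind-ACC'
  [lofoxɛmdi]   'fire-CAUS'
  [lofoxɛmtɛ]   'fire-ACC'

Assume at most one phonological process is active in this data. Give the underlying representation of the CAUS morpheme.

The CAUS suffix surfaces as [-di] and [-ti], depending on the final segment of the stem.
By contrast the ACC suffix keeps its initial [t] throughout — that segment must be underlying.
The CAUS suffix is therefore /-di/ underlyingly, with post-vocalic devoicing: voiced stops become voiceless after a vowel.

/-di/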